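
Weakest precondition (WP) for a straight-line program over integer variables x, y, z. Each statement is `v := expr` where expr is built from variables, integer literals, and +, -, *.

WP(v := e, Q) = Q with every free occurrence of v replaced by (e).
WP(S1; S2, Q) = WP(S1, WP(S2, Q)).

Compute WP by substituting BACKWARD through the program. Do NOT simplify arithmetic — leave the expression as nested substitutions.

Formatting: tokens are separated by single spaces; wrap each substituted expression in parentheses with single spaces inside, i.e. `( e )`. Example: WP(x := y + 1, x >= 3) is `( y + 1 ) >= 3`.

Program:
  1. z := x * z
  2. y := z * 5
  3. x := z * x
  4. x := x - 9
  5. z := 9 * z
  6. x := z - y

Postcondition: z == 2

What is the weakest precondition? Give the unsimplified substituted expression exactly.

Answer: ( 9 * ( x * z ) ) == 2

Derivation:
post: z == 2
stmt 6: x := z - y  -- replace 0 occurrence(s) of x with (z - y)
  => z == 2
stmt 5: z := 9 * z  -- replace 1 occurrence(s) of z with (9 * z)
  => ( 9 * z ) == 2
stmt 4: x := x - 9  -- replace 0 occurrence(s) of x with (x - 9)
  => ( 9 * z ) == 2
stmt 3: x := z * x  -- replace 0 occurrence(s) of x with (z * x)
  => ( 9 * z ) == 2
stmt 2: y := z * 5  -- replace 0 occurrence(s) of y with (z * 5)
  => ( 9 * z ) == 2
stmt 1: z := x * z  -- replace 1 occurrence(s) of z with (x * z)
  => ( 9 * ( x * z ) ) == 2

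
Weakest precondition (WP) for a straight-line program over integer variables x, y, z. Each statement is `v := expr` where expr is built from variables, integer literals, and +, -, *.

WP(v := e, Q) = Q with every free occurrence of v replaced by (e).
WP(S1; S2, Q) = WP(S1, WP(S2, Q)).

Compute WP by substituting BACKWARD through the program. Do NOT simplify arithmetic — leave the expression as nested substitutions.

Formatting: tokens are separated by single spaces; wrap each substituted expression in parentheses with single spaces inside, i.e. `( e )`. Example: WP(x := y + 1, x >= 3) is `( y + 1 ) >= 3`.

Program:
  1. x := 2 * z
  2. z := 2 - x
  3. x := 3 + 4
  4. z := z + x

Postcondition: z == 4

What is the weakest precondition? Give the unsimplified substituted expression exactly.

Answer: ( ( 2 - ( 2 * z ) ) + ( 3 + 4 ) ) == 4

Derivation:
post: z == 4
stmt 4: z := z + x  -- replace 1 occurrence(s) of z with (z + x)
  => ( z + x ) == 4
stmt 3: x := 3 + 4  -- replace 1 occurrence(s) of x with (3 + 4)
  => ( z + ( 3 + 4 ) ) == 4
stmt 2: z := 2 - x  -- replace 1 occurrence(s) of z with (2 - x)
  => ( ( 2 - x ) + ( 3 + 4 ) ) == 4
stmt 1: x := 2 * z  -- replace 1 occurrence(s) of x with (2 * z)
  => ( ( 2 - ( 2 * z ) ) + ( 3 + 4 ) ) == 4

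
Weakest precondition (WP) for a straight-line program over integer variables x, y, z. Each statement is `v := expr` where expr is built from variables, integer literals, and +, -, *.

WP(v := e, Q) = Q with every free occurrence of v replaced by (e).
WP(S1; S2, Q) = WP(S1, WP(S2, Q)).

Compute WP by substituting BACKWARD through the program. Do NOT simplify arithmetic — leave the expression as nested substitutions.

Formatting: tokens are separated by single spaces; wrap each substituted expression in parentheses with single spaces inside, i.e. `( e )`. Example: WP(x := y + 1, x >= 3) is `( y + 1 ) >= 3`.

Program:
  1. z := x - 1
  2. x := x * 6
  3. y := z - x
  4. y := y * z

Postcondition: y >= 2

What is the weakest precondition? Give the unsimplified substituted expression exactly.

Answer: ( ( ( x - 1 ) - ( x * 6 ) ) * ( x - 1 ) ) >= 2

Derivation:
post: y >= 2
stmt 4: y := y * z  -- replace 1 occurrence(s) of y with (y * z)
  => ( y * z ) >= 2
stmt 3: y := z - x  -- replace 1 occurrence(s) of y with (z - x)
  => ( ( z - x ) * z ) >= 2
stmt 2: x := x * 6  -- replace 1 occurrence(s) of x with (x * 6)
  => ( ( z - ( x * 6 ) ) * z ) >= 2
stmt 1: z := x - 1  -- replace 2 occurrence(s) of z with (x - 1)
  => ( ( ( x - 1 ) - ( x * 6 ) ) * ( x - 1 ) ) >= 2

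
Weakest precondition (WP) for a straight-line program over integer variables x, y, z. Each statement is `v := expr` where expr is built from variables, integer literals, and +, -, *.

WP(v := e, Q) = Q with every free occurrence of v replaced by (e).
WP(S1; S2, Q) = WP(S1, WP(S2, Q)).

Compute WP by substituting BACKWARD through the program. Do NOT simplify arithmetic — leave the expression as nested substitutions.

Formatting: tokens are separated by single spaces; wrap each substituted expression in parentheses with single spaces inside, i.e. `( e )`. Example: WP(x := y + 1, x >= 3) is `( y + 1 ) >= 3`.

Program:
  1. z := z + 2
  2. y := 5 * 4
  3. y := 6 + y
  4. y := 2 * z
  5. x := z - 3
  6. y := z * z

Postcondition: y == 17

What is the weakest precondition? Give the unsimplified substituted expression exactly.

Answer: ( ( z + 2 ) * ( z + 2 ) ) == 17

Derivation:
post: y == 17
stmt 6: y := z * z  -- replace 1 occurrence(s) of y with (z * z)
  => ( z * z ) == 17
stmt 5: x := z - 3  -- replace 0 occurrence(s) of x with (z - 3)
  => ( z * z ) == 17
stmt 4: y := 2 * z  -- replace 0 occurrence(s) of y with (2 * z)
  => ( z * z ) == 17
stmt 3: y := 6 + y  -- replace 0 occurrence(s) of y with (6 + y)
  => ( z * z ) == 17
stmt 2: y := 5 * 4  -- replace 0 occurrence(s) of y with (5 * 4)
  => ( z * z ) == 17
stmt 1: z := z + 2  -- replace 2 occurrence(s) of z with (z + 2)
  => ( ( z + 2 ) * ( z + 2 ) ) == 17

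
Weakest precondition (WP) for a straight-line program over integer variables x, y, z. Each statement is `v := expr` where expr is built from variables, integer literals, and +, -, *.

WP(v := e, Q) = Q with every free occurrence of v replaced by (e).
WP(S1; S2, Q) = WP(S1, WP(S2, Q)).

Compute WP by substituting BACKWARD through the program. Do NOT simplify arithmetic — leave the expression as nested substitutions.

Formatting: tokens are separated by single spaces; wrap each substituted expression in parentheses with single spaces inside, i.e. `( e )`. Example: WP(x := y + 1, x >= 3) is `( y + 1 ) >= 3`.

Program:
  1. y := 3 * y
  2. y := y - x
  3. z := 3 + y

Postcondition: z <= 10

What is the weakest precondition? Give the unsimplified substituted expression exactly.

post: z <= 10
stmt 3: z := 3 + y  -- replace 1 occurrence(s) of z with (3 + y)
  => ( 3 + y ) <= 10
stmt 2: y := y - x  -- replace 1 occurrence(s) of y with (y - x)
  => ( 3 + ( y - x ) ) <= 10
stmt 1: y := 3 * y  -- replace 1 occurrence(s) of y with (3 * y)
  => ( 3 + ( ( 3 * y ) - x ) ) <= 10

Answer: ( 3 + ( ( 3 * y ) - x ) ) <= 10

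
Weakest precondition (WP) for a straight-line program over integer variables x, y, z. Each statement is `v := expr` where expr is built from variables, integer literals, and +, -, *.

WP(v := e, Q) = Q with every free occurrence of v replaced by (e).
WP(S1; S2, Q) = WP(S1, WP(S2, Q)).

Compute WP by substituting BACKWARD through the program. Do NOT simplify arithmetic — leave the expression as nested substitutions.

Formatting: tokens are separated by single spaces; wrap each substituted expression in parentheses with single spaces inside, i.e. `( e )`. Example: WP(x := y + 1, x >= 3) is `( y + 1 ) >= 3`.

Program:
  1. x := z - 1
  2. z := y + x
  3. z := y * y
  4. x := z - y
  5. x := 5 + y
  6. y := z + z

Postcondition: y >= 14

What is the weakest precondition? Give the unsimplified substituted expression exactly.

post: y >= 14
stmt 6: y := z + z  -- replace 1 occurrence(s) of y with (z + z)
  => ( z + z ) >= 14
stmt 5: x := 5 + y  -- replace 0 occurrence(s) of x with (5 + y)
  => ( z + z ) >= 14
stmt 4: x := z - y  -- replace 0 occurrence(s) of x with (z - y)
  => ( z + z ) >= 14
stmt 3: z := y * y  -- replace 2 occurrence(s) of z with (y * y)
  => ( ( y * y ) + ( y * y ) ) >= 14
stmt 2: z := y + x  -- replace 0 occurrence(s) of z with (y + x)
  => ( ( y * y ) + ( y * y ) ) >= 14
stmt 1: x := z - 1  -- replace 0 occurrence(s) of x with (z - 1)
  => ( ( y * y ) + ( y * y ) ) >= 14

Answer: ( ( y * y ) + ( y * y ) ) >= 14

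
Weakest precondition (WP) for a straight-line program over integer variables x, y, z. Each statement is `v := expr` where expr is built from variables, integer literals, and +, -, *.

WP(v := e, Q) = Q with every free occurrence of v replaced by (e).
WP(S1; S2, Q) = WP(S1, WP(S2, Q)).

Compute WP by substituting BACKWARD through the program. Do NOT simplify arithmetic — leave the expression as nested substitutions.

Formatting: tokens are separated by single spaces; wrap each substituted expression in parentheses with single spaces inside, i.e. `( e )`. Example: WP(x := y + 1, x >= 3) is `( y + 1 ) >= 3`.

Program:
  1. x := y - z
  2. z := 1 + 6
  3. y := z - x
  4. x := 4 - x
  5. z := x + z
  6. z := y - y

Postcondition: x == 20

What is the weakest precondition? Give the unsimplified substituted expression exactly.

Answer: ( 4 - ( y - z ) ) == 20

Derivation:
post: x == 20
stmt 6: z := y - y  -- replace 0 occurrence(s) of z with (y - y)
  => x == 20
stmt 5: z := x + z  -- replace 0 occurrence(s) of z with (x + z)
  => x == 20
stmt 4: x := 4 - x  -- replace 1 occurrence(s) of x with (4 - x)
  => ( 4 - x ) == 20
stmt 3: y := z - x  -- replace 0 occurrence(s) of y with (z - x)
  => ( 4 - x ) == 20
stmt 2: z := 1 + 6  -- replace 0 occurrence(s) of z with (1 + 6)
  => ( 4 - x ) == 20
stmt 1: x := y - z  -- replace 1 occurrence(s) of x with (y - z)
  => ( 4 - ( y - z ) ) == 20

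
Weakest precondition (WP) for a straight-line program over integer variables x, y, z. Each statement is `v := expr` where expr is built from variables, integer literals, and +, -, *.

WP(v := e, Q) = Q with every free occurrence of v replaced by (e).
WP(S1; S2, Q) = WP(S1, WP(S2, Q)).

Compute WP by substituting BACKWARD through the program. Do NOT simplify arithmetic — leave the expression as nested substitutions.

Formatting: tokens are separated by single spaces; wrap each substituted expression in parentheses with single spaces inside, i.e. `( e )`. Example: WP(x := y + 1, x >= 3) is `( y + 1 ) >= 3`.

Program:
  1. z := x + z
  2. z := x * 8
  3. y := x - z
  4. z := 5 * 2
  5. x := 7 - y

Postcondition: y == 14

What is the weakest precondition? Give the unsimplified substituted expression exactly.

post: y == 14
stmt 5: x := 7 - y  -- replace 0 occurrence(s) of x with (7 - y)
  => y == 14
stmt 4: z := 5 * 2  -- replace 0 occurrence(s) of z with (5 * 2)
  => y == 14
stmt 3: y := x - z  -- replace 1 occurrence(s) of y with (x - z)
  => ( x - z ) == 14
stmt 2: z := x * 8  -- replace 1 occurrence(s) of z with (x * 8)
  => ( x - ( x * 8 ) ) == 14
stmt 1: z := x + z  -- replace 0 occurrence(s) of z with (x + z)
  => ( x - ( x * 8 ) ) == 14

Answer: ( x - ( x * 8 ) ) == 14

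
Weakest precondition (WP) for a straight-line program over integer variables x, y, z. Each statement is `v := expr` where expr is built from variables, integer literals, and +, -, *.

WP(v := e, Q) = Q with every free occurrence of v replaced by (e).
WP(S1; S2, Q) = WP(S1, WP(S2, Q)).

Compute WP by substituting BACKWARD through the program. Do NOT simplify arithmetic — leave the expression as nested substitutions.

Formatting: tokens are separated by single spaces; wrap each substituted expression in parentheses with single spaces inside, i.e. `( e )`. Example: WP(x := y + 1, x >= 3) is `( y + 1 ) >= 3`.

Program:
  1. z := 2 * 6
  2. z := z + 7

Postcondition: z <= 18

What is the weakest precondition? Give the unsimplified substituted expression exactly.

post: z <= 18
stmt 2: z := z + 7  -- replace 1 occurrence(s) of z with (z + 7)
  => ( z + 7 ) <= 18
stmt 1: z := 2 * 6  -- replace 1 occurrence(s) of z with (2 * 6)
  => ( ( 2 * 6 ) + 7 ) <= 18

Answer: ( ( 2 * 6 ) + 7 ) <= 18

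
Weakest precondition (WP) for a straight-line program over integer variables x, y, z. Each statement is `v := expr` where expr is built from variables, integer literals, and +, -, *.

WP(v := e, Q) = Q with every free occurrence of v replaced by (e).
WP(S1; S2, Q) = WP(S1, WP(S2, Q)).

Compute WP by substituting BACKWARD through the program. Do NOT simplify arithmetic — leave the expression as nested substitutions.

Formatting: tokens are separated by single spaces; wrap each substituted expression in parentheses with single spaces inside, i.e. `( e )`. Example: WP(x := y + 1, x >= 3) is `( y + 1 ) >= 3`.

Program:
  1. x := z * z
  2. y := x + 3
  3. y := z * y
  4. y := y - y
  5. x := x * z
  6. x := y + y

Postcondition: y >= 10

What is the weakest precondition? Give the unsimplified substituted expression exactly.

post: y >= 10
stmt 6: x := y + y  -- replace 0 occurrence(s) of x with (y + y)
  => y >= 10
stmt 5: x := x * z  -- replace 0 occurrence(s) of x with (x * z)
  => y >= 10
stmt 4: y := y - y  -- replace 1 occurrence(s) of y with (y - y)
  => ( y - y ) >= 10
stmt 3: y := z * y  -- replace 2 occurrence(s) of y with (z * y)
  => ( ( z * y ) - ( z * y ) ) >= 10
stmt 2: y := x + 3  -- replace 2 occurrence(s) of y with (x + 3)
  => ( ( z * ( x + 3 ) ) - ( z * ( x + 3 ) ) ) >= 10
stmt 1: x := z * z  -- replace 2 occurrence(s) of x with (z * z)
  => ( ( z * ( ( z * z ) + 3 ) ) - ( z * ( ( z * z ) + 3 ) ) ) >= 10

Answer: ( ( z * ( ( z * z ) + 3 ) ) - ( z * ( ( z * z ) + 3 ) ) ) >= 10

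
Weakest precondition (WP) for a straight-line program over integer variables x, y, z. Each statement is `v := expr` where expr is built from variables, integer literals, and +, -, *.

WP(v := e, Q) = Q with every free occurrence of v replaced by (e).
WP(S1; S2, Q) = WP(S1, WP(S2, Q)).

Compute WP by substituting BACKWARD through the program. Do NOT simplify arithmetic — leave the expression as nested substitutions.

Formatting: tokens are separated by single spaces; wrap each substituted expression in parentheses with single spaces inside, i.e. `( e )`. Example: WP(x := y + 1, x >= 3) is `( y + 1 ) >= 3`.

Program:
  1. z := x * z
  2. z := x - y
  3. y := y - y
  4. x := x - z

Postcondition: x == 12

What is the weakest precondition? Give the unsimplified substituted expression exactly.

post: x == 12
stmt 4: x := x - z  -- replace 1 occurrence(s) of x with (x - z)
  => ( x - z ) == 12
stmt 3: y := y - y  -- replace 0 occurrence(s) of y with (y - y)
  => ( x - z ) == 12
stmt 2: z := x - y  -- replace 1 occurrence(s) of z with (x - y)
  => ( x - ( x - y ) ) == 12
stmt 1: z := x * z  -- replace 0 occurrence(s) of z with (x * z)
  => ( x - ( x - y ) ) == 12

Answer: ( x - ( x - y ) ) == 12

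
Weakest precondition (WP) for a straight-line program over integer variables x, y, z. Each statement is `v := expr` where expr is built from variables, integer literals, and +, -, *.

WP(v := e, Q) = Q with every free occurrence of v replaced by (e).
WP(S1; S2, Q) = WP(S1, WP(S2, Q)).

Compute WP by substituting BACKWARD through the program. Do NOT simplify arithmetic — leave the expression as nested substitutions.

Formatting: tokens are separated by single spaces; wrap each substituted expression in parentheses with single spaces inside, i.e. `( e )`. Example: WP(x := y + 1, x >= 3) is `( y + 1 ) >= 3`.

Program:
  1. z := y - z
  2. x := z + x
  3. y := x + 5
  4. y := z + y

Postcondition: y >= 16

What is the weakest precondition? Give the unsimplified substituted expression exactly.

post: y >= 16
stmt 4: y := z + y  -- replace 1 occurrence(s) of y with (z + y)
  => ( z + y ) >= 16
stmt 3: y := x + 5  -- replace 1 occurrence(s) of y with (x + 5)
  => ( z + ( x + 5 ) ) >= 16
stmt 2: x := z + x  -- replace 1 occurrence(s) of x with (z + x)
  => ( z + ( ( z + x ) + 5 ) ) >= 16
stmt 1: z := y - z  -- replace 2 occurrence(s) of z with (y - z)
  => ( ( y - z ) + ( ( ( y - z ) + x ) + 5 ) ) >= 16

Answer: ( ( y - z ) + ( ( ( y - z ) + x ) + 5 ) ) >= 16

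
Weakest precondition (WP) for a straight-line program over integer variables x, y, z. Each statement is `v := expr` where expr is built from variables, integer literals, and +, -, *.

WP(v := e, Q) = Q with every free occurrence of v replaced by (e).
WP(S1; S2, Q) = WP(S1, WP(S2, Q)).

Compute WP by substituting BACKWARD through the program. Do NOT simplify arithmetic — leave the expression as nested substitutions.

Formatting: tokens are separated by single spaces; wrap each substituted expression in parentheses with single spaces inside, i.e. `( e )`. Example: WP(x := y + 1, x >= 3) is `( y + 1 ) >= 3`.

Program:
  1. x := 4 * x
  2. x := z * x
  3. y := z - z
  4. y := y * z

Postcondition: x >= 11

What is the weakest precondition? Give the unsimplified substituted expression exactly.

Answer: ( z * ( 4 * x ) ) >= 11

Derivation:
post: x >= 11
stmt 4: y := y * z  -- replace 0 occurrence(s) of y with (y * z)
  => x >= 11
stmt 3: y := z - z  -- replace 0 occurrence(s) of y with (z - z)
  => x >= 11
stmt 2: x := z * x  -- replace 1 occurrence(s) of x with (z * x)
  => ( z * x ) >= 11
stmt 1: x := 4 * x  -- replace 1 occurrence(s) of x with (4 * x)
  => ( z * ( 4 * x ) ) >= 11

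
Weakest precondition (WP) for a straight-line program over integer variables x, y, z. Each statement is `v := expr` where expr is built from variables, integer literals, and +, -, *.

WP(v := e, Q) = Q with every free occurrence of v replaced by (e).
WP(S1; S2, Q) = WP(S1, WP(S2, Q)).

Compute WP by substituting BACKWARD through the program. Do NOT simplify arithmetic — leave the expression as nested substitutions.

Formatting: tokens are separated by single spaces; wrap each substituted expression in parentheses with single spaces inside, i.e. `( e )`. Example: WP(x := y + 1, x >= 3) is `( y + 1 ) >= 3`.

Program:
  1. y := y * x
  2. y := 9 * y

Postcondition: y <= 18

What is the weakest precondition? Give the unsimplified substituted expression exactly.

Answer: ( 9 * ( y * x ) ) <= 18

Derivation:
post: y <= 18
stmt 2: y := 9 * y  -- replace 1 occurrence(s) of y with (9 * y)
  => ( 9 * y ) <= 18
stmt 1: y := y * x  -- replace 1 occurrence(s) of y with (y * x)
  => ( 9 * ( y * x ) ) <= 18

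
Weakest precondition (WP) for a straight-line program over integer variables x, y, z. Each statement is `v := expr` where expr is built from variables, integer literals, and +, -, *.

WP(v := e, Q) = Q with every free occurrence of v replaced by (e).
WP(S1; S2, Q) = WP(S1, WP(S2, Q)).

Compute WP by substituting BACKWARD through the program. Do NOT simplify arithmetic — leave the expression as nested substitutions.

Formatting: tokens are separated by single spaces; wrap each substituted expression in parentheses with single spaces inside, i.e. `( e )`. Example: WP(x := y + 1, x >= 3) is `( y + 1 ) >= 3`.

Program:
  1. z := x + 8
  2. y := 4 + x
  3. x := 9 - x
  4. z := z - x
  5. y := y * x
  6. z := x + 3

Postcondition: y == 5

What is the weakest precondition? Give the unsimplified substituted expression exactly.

Answer: ( ( 4 + x ) * ( 9 - x ) ) == 5

Derivation:
post: y == 5
stmt 6: z := x + 3  -- replace 0 occurrence(s) of z with (x + 3)
  => y == 5
stmt 5: y := y * x  -- replace 1 occurrence(s) of y with (y * x)
  => ( y * x ) == 5
stmt 4: z := z - x  -- replace 0 occurrence(s) of z with (z - x)
  => ( y * x ) == 5
stmt 3: x := 9 - x  -- replace 1 occurrence(s) of x with (9 - x)
  => ( y * ( 9 - x ) ) == 5
stmt 2: y := 4 + x  -- replace 1 occurrence(s) of y with (4 + x)
  => ( ( 4 + x ) * ( 9 - x ) ) == 5
stmt 1: z := x + 8  -- replace 0 occurrence(s) of z with (x + 8)
  => ( ( 4 + x ) * ( 9 - x ) ) == 5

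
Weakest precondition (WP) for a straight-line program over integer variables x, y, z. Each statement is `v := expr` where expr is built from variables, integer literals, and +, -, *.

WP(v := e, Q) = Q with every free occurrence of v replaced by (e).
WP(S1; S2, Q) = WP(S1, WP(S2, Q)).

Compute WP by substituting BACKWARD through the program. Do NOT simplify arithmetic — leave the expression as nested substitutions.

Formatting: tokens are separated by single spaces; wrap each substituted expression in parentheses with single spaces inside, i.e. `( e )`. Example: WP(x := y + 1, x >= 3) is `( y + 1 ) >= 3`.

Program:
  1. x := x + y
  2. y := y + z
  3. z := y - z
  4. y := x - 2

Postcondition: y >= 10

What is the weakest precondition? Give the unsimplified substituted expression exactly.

Answer: ( ( x + y ) - 2 ) >= 10

Derivation:
post: y >= 10
stmt 4: y := x - 2  -- replace 1 occurrence(s) of y with (x - 2)
  => ( x - 2 ) >= 10
stmt 3: z := y - z  -- replace 0 occurrence(s) of z with (y - z)
  => ( x - 2 ) >= 10
stmt 2: y := y + z  -- replace 0 occurrence(s) of y with (y + z)
  => ( x - 2 ) >= 10
stmt 1: x := x + y  -- replace 1 occurrence(s) of x with (x + y)
  => ( ( x + y ) - 2 ) >= 10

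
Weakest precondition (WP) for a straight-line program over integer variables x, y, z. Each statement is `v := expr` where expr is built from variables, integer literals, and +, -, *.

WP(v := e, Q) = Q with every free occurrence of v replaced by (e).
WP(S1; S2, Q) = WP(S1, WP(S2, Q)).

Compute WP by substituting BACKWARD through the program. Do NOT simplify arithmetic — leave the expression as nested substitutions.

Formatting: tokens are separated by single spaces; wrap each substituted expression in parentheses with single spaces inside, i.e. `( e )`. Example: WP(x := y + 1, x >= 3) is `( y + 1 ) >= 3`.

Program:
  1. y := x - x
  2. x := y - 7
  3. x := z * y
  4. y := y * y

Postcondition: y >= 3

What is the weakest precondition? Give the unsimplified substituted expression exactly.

post: y >= 3
stmt 4: y := y * y  -- replace 1 occurrence(s) of y with (y * y)
  => ( y * y ) >= 3
stmt 3: x := z * y  -- replace 0 occurrence(s) of x with (z * y)
  => ( y * y ) >= 3
stmt 2: x := y - 7  -- replace 0 occurrence(s) of x with (y - 7)
  => ( y * y ) >= 3
stmt 1: y := x - x  -- replace 2 occurrence(s) of y with (x - x)
  => ( ( x - x ) * ( x - x ) ) >= 3

Answer: ( ( x - x ) * ( x - x ) ) >= 3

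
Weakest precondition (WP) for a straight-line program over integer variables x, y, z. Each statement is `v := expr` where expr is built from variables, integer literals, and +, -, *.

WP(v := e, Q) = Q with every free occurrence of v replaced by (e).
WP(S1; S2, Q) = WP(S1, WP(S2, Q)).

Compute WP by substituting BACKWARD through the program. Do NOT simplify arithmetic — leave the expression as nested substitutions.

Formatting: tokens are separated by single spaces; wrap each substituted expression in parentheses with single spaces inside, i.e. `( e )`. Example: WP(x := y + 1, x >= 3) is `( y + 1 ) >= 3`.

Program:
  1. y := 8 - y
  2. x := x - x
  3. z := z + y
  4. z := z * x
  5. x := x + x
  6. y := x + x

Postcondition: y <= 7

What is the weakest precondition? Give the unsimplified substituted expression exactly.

Answer: ( ( ( x - x ) + ( x - x ) ) + ( ( x - x ) + ( x - x ) ) ) <= 7

Derivation:
post: y <= 7
stmt 6: y := x + x  -- replace 1 occurrence(s) of y with (x + x)
  => ( x + x ) <= 7
stmt 5: x := x + x  -- replace 2 occurrence(s) of x with (x + x)
  => ( ( x + x ) + ( x + x ) ) <= 7
stmt 4: z := z * x  -- replace 0 occurrence(s) of z with (z * x)
  => ( ( x + x ) + ( x + x ) ) <= 7
stmt 3: z := z + y  -- replace 0 occurrence(s) of z with (z + y)
  => ( ( x + x ) + ( x + x ) ) <= 7
stmt 2: x := x - x  -- replace 4 occurrence(s) of x with (x - x)
  => ( ( ( x - x ) + ( x - x ) ) + ( ( x - x ) + ( x - x ) ) ) <= 7
stmt 1: y := 8 - y  -- replace 0 occurrence(s) of y with (8 - y)
  => ( ( ( x - x ) + ( x - x ) ) + ( ( x - x ) + ( x - x ) ) ) <= 7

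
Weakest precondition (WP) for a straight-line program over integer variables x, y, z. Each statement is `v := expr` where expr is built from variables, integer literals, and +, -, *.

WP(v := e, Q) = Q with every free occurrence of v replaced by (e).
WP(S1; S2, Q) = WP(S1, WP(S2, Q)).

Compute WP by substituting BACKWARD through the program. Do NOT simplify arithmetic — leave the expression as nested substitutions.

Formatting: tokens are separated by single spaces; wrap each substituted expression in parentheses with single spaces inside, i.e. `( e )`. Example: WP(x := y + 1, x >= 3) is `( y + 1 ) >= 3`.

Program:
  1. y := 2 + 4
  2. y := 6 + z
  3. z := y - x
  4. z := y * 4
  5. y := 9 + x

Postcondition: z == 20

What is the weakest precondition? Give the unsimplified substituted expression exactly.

post: z == 20
stmt 5: y := 9 + x  -- replace 0 occurrence(s) of y with (9 + x)
  => z == 20
stmt 4: z := y * 4  -- replace 1 occurrence(s) of z with (y * 4)
  => ( y * 4 ) == 20
stmt 3: z := y - x  -- replace 0 occurrence(s) of z with (y - x)
  => ( y * 4 ) == 20
stmt 2: y := 6 + z  -- replace 1 occurrence(s) of y with (6 + z)
  => ( ( 6 + z ) * 4 ) == 20
stmt 1: y := 2 + 4  -- replace 0 occurrence(s) of y with (2 + 4)
  => ( ( 6 + z ) * 4 ) == 20

Answer: ( ( 6 + z ) * 4 ) == 20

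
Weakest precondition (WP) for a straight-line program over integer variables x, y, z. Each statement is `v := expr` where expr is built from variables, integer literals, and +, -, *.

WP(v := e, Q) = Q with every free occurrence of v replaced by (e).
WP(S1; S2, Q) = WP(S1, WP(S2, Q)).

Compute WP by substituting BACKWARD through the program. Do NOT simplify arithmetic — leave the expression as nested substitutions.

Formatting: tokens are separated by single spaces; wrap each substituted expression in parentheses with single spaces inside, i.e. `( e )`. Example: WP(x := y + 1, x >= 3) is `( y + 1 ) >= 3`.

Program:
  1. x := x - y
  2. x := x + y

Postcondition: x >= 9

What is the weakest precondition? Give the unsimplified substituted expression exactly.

Answer: ( ( x - y ) + y ) >= 9

Derivation:
post: x >= 9
stmt 2: x := x + y  -- replace 1 occurrence(s) of x with (x + y)
  => ( x + y ) >= 9
stmt 1: x := x - y  -- replace 1 occurrence(s) of x with (x - y)
  => ( ( x - y ) + y ) >= 9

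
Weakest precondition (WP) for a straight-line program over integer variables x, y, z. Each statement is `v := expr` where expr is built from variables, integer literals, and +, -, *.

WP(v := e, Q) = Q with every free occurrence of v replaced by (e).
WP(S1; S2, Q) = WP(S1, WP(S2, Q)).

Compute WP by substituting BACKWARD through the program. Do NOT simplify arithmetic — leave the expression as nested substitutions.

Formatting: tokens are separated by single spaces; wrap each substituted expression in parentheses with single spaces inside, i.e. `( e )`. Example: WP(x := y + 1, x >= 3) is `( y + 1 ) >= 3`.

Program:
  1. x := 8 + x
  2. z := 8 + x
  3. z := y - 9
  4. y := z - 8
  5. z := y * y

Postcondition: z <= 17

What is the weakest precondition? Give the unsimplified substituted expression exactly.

Answer: ( ( ( y - 9 ) - 8 ) * ( ( y - 9 ) - 8 ) ) <= 17

Derivation:
post: z <= 17
stmt 5: z := y * y  -- replace 1 occurrence(s) of z with (y * y)
  => ( y * y ) <= 17
stmt 4: y := z - 8  -- replace 2 occurrence(s) of y with (z - 8)
  => ( ( z - 8 ) * ( z - 8 ) ) <= 17
stmt 3: z := y - 9  -- replace 2 occurrence(s) of z with (y - 9)
  => ( ( ( y - 9 ) - 8 ) * ( ( y - 9 ) - 8 ) ) <= 17
stmt 2: z := 8 + x  -- replace 0 occurrence(s) of z with (8 + x)
  => ( ( ( y - 9 ) - 8 ) * ( ( y - 9 ) - 8 ) ) <= 17
stmt 1: x := 8 + x  -- replace 0 occurrence(s) of x with (8 + x)
  => ( ( ( y - 9 ) - 8 ) * ( ( y - 9 ) - 8 ) ) <= 17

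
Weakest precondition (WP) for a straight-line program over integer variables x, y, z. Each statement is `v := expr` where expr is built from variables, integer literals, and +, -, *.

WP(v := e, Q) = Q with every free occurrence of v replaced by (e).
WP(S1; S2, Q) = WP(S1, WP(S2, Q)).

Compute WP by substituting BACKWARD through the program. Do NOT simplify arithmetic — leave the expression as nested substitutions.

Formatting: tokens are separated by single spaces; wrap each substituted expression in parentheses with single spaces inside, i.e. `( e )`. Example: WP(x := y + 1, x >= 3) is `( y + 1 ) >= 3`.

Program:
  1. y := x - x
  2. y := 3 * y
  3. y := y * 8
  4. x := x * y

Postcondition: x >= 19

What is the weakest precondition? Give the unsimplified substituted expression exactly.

post: x >= 19
stmt 4: x := x * y  -- replace 1 occurrence(s) of x with (x * y)
  => ( x * y ) >= 19
stmt 3: y := y * 8  -- replace 1 occurrence(s) of y with (y * 8)
  => ( x * ( y * 8 ) ) >= 19
stmt 2: y := 3 * y  -- replace 1 occurrence(s) of y with (3 * y)
  => ( x * ( ( 3 * y ) * 8 ) ) >= 19
stmt 1: y := x - x  -- replace 1 occurrence(s) of y with (x - x)
  => ( x * ( ( 3 * ( x - x ) ) * 8 ) ) >= 19

Answer: ( x * ( ( 3 * ( x - x ) ) * 8 ) ) >= 19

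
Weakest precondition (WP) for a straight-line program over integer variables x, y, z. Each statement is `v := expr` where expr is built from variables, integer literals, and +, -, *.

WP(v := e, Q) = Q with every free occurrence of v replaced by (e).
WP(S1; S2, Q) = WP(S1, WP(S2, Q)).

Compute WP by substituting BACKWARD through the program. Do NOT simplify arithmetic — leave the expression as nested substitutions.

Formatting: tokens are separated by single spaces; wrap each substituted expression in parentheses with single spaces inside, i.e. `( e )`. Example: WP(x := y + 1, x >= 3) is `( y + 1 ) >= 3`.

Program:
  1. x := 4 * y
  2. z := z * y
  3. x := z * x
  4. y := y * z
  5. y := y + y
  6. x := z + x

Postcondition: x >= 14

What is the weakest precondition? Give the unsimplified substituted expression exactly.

Answer: ( ( z * y ) + ( ( z * y ) * ( 4 * y ) ) ) >= 14

Derivation:
post: x >= 14
stmt 6: x := z + x  -- replace 1 occurrence(s) of x with (z + x)
  => ( z + x ) >= 14
stmt 5: y := y + y  -- replace 0 occurrence(s) of y with (y + y)
  => ( z + x ) >= 14
stmt 4: y := y * z  -- replace 0 occurrence(s) of y with (y * z)
  => ( z + x ) >= 14
stmt 3: x := z * x  -- replace 1 occurrence(s) of x with (z * x)
  => ( z + ( z * x ) ) >= 14
stmt 2: z := z * y  -- replace 2 occurrence(s) of z with (z * y)
  => ( ( z * y ) + ( ( z * y ) * x ) ) >= 14
stmt 1: x := 4 * y  -- replace 1 occurrence(s) of x with (4 * y)
  => ( ( z * y ) + ( ( z * y ) * ( 4 * y ) ) ) >= 14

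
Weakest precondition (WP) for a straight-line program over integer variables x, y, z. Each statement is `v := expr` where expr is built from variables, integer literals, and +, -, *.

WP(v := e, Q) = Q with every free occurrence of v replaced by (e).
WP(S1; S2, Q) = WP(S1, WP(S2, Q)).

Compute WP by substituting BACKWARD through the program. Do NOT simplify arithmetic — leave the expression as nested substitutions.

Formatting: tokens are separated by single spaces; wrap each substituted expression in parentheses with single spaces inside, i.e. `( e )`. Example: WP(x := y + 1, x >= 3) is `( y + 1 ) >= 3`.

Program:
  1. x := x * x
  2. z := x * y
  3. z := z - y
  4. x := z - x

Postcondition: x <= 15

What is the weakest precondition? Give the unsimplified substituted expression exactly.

Answer: ( ( ( ( x * x ) * y ) - y ) - ( x * x ) ) <= 15

Derivation:
post: x <= 15
stmt 4: x := z - x  -- replace 1 occurrence(s) of x with (z - x)
  => ( z - x ) <= 15
stmt 3: z := z - y  -- replace 1 occurrence(s) of z with (z - y)
  => ( ( z - y ) - x ) <= 15
stmt 2: z := x * y  -- replace 1 occurrence(s) of z with (x * y)
  => ( ( ( x * y ) - y ) - x ) <= 15
stmt 1: x := x * x  -- replace 2 occurrence(s) of x with (x * x)
  => ( ( ( ( x * x ) * y ) - y ) - ( x * x ) ) <= 15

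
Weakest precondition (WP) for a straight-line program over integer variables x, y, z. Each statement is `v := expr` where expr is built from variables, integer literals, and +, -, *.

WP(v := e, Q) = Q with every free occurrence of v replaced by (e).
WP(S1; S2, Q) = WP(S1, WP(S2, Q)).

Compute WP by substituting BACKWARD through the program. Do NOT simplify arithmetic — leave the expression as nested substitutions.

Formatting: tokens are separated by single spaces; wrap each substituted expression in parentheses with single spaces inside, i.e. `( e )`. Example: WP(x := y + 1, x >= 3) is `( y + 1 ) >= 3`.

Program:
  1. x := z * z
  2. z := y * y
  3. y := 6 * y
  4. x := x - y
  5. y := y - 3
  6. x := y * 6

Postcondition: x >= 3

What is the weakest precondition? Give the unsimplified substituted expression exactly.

Answer: ( ( ( 6 * y ) - 3 ) * 6 ) >= 3

Derivation:
post: x >= 3
stmt 6: x := y * 6  -- replace 1 occurrence(s) of x with (y * 6)
  => ( y * 6 ) >= 3
stmt 5: y := y - 3  -- replace 1 occurrence(s) of y with (y - 3)
  => ( ( y - 3 ) * 6 ) >= 3
stmt 4: x := x - y  -- replace 0 occurrence(s) of x with (x - y)
  => ( ( y - 3 ) * 6 ) >= 3
stmt 3: y := 6 * y  -- replace 1 occurrence(s) of y with (6 * y)
  => ( ( ( 6 * y ) - 3 ) * 6 ) >= 3
stmt 2: z := y * y  -- replace 0 occurrence(s) of z with (y * y)
  => ( ( ( 6 * y ) - 3 ) * 6 ) >= 3
stmt 1: x := z * z  -- replace 0 occurrence(s) of x with (z * z)
  => ( ( ( 6 * y ) - 3 ) * 6 ) >= 3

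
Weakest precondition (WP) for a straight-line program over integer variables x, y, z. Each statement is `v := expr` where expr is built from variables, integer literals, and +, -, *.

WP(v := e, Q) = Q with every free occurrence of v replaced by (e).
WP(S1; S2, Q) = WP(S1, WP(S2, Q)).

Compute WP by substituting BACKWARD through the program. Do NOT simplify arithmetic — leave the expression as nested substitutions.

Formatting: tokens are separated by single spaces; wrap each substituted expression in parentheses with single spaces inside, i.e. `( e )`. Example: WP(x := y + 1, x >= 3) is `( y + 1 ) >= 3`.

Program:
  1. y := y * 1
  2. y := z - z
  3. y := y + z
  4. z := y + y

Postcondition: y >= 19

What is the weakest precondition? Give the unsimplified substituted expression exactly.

Answer: ( ( z - z ) + z ) >= 19

Derivation:
post: y >= 19
stmt 4: z := y + y  -- replace 0 occurrence(s) of z with (y + y)
  => y >= 19
stmt 3: y := y + z  -- replace 1 occurrence(s) of y with (y + z)
  => ( y + z ) >= 19
stmt 2: y := z - z  -- replace 1 occurrence(s) of y with (z - z)
  => ( ( z - z ) + z ) >= 19
stmt 1: y := y * 1  -- replace 0 occurrence(s) of y with (y * 1)
  => ( ( z - z ) + z ) >= 19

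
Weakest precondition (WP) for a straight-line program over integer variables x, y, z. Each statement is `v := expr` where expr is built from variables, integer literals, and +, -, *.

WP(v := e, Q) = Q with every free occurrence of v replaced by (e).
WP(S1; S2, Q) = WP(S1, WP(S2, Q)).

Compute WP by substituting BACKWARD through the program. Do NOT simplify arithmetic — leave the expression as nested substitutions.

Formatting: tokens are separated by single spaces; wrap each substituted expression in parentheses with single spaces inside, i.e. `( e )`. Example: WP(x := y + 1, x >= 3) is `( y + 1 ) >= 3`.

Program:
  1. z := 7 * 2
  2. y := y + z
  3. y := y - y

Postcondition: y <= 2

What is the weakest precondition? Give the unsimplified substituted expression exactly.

Answer: ( ( y + ( 7 * 2 ) ) - ( y + ( 7 * 2 ) ) ) <= 2

Derivation:
post: y <= 2
stmt 3: y := y - y  -- replace 1 occurrence(s) of y with (y - y)
  => ( y - y ) <= 2
stmt 2: y := y + z  -- replace 2 occurrence(s) of y with (y + z)
  => ( ( y + z ) - ( y + z ) ) <= 2
stmt 1: z := 7 * 2  -- replace 2 occurrence(s) of z with (7 * 2)
  => ( ( y + ( 7 * 2 ) ) - ( y + ( 7 * 2 ) ) ) <= 2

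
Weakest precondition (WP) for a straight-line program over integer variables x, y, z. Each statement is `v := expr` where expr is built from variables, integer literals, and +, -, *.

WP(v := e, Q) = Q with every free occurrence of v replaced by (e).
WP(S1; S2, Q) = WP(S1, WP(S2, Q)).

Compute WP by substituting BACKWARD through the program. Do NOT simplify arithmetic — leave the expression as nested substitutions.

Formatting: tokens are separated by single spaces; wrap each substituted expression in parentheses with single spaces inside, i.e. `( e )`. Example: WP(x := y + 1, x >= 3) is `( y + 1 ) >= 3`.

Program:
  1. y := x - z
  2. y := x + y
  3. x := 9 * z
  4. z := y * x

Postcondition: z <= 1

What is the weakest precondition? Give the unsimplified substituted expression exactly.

post: z <= 1
stmt 4: z := y * x  -- replace 1 occurrence(s) of z with (y * x)
  => ( y * x ) <= 1
stmt 3: x := 9 * z  -- replace 1 occurrence(s) of x with (9 * z)
  => ( y * ( 9 * z ) ) <= 1
stmt 2: y := x + y  -- replace 1 occurrence(s) of y with (x + y)
  => ( ( x + y ) * ( 9 * z ) ) <= 1
stmt 1: y := x - z  -- replace 1 occurrence(s) of y with (x - z)
  => ( ( x + ( x - z ) ) * ( 9 * z ) ) <= 1

Answer: ( ( x + ( x - z ) ) * ( 9 * z ) ) <= 1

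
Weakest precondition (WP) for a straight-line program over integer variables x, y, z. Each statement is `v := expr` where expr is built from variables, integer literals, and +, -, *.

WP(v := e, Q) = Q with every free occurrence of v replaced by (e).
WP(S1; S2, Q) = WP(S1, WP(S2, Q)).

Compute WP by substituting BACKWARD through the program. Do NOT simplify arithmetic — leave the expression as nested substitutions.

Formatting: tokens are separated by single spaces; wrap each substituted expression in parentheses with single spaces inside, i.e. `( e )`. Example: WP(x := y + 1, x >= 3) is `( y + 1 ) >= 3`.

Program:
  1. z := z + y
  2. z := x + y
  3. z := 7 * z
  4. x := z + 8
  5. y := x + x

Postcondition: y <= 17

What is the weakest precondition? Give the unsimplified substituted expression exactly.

post: y <= 17
stmt 5: y := x + x  -- replace 1 occurrence(s) of y with (x + x)
  => ( x + x ) <= 17
stmt 4: x := z + 8  -- replace 2 occurrence(s) of x with (z + 8)
  => ( ( z + 8 ) + ( z + 8 ) ) <= 17
stmt 3: z := 7 * z  -- replace 2 occurrence(s) of z with (7 * z)
  => ( ( ( 7 * z ) + 8 ) + ( ( 7 * z ) + 8 ) ) <= 17
stmt 2: z := x + y  -- replace 2 occurrence(s) of z with (x + y)
  => ( ( ( 7 * ( x + y ) ) + 8 ) + ( ( 7 * ( x + y ) ) + 8 ) ) <= 17
stmt 1: z := z + y  -- replace 0 occurrence(s) of z with (z + y)
  => ( ( ( 7 * ( x + y ) ) + 8 ) + ( ( 7 * ( x + y ) ) + 8 ) ) <= 17

Answer: ( ( ( 7 * ( x + y ) ) + 8 ) + ( ( 7 * ( x + y ) ) + 8 ) ) <= 17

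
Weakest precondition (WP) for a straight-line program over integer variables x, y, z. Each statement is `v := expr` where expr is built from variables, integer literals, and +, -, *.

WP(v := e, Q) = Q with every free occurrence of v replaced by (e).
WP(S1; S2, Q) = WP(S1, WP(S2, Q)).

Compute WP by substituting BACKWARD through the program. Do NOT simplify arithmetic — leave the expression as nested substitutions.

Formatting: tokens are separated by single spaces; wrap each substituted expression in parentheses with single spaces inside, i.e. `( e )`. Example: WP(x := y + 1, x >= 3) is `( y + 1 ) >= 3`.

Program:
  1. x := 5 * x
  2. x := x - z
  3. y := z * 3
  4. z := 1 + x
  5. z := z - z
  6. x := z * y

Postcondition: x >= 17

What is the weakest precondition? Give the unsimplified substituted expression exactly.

Answer: ( ( ( 1 + ( ( 5 * x ) - z ) ) - ( 1 + ( ( 5 * x ) - z ) ) ) * ( z * 3 ) ) >= 17

Derivation:
post: x >= 17
stmt 6: x := z * y  -- replace 1 occurrence(s) of x with (z * y)
  => ( z * y ) >= 17
stmt 5: z := z - z  -- replace 1 occurrence(s) of z with (z - z)
  => ( ( z - z ) * y ) >= 17
stmt 4: z := 1 + x  -- replace 2 occurrence(s) of z with (1 + x)
  => ( ( ( 1 + x ) - ( 1 + x ) ) * y ) >= 17
stmt 3: y := z * 3  -- replace 1 occurrence(s) of y with (z * 3)
  => ( ( ( 1 + x ) - ( 1 + x ) ) * ( z * 3 ) ) >= 17
stmt 2: x := x - z  -- replace 2 occurrence(s) of x with (x - z)
  => ( ( ( 1 + ( x - z ) ) - ( 1 + ( x - z ) ) ) * ( z * 3 ) ) >= 17
stmt 1: x := 5 * x  -- replace 2 occurrence(s) of x with (5 * x)
  => ( ( ( 1 + ( ( 5 * x ) - z ) ) - ( 1 + ( ( 5 * x ) - z ) ) ) * ( z * 3 ) ) >= 17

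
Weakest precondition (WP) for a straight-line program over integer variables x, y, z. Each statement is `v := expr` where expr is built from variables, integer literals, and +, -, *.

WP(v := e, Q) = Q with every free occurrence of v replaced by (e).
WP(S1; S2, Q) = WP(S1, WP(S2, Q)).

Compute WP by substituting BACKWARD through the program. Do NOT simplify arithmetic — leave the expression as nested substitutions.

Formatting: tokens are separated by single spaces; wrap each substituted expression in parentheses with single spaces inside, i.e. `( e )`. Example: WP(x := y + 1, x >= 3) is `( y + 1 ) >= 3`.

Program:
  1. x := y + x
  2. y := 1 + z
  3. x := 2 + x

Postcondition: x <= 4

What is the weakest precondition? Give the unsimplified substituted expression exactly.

post: x <= 4
stmt 3: x := 2 + x  -- replace 1 occurrence(s) of x with (2 + x)
  => ( 2 + x ) <= 4
stmt 2: y := 1 + z  -- replace 0 occurrence(s) of y with (1 + z)
  => ( 2 + x ) <= 4
stmt 1: x := y + x  -- replace 1 occurrence(s) of x with (y + x)
  => ( 2 + ( y + x ) ) <= 4

Answer: ( 2 + ( y + x ) ) <= 4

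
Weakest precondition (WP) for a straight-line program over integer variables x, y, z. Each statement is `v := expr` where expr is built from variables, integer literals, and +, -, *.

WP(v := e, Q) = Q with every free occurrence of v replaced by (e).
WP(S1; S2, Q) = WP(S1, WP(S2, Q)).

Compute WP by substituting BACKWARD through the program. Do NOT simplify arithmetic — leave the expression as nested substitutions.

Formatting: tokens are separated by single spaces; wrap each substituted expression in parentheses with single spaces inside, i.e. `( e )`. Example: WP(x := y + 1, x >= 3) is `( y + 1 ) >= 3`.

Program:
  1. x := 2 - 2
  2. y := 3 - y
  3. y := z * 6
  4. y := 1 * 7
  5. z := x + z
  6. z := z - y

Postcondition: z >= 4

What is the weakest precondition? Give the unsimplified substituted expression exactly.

Answer: ( ( ( 2 - 2 ) + z ) - ( 1 * 7 ) ) >= 4

Derivation:
post: z >= 4
stmt 6: z := z - y  -- replace 1 occurrence(s) of z with (z - y)
  => ( z - y ) >= 4
stmt 5: z := x + z  -- replace 1 occurrence(s) of z with (x + z)
  => ( ( x + z ) - y ) >= 4
stmt 4: y := 1 * 7  -- replace 1 occurrence(s) of y with (1 * 7)
  => ( ( x + z ) - ( 1 * 7 ) ) >= 4
stmt 3: y := z * 6  -- replace 0 occurrence(s) of y with (z * 6)
  => ( ( x + z ) - ( 1 * 7 ) ) >= 4
stmt 2: y := 3 - y  -- replace 0 occurrence(s) of y with (3 - y)
  => ( ( x + z ) - ( 1 * 7 ) ) >= 4
stmt 1: x := 2 - 2  -- replace 1 occurrence(s) of x with (2 - 2)
  => ( ( ( 2 - 2 ) + z ) - ( 1 * 7 ) ) >= 4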